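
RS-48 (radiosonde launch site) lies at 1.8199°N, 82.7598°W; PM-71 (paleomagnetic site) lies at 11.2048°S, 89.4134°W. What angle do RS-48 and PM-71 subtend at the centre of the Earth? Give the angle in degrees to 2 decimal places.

Δφ = -13.0247°,  Δλ = -6.6536°
a = sin²(Δφ/2) + cos φ₁ cos φ₂ sin²(Δλ/2) = 0.016165
c = 2·arcsin(√a) = 0.254975 rad = 14.6090°

14.61°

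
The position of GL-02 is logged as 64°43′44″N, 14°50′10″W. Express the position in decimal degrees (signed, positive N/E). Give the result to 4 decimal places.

+64.7289°, -14.8361°

lat: 64.7289° N → +64.7289°
lon: 14.8361° W → -14.8361°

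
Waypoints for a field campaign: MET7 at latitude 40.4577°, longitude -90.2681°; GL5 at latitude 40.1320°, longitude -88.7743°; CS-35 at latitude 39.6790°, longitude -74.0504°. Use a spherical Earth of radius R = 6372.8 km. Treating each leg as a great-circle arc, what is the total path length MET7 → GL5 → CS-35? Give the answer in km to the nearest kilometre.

MET7→GL5: c = 0.020682 rad, d = 131.80 km
GL5→CS-35: c = 0.197064 rad, d = 1255.85 km
Total = 131.80 + 1255.85 = 1387.65 km

1388 km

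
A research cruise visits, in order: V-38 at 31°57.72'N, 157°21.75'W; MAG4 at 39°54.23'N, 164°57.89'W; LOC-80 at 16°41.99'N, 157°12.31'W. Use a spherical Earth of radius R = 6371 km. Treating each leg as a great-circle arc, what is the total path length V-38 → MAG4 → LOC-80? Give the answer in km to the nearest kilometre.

V-38: φ = +31.96200°, λ = -157.36250°
MAG4: φ = +39.90383°, λ = -164.96483°
LOC-80: φ = +16.69983°, λ = -157.20517°
V-38→MAG4: c = 0.175220 rad, d = 1116.33 km
MAG4→LOC-80: c = 0.421736 rad, d = 2686.88 km
Total = 1116.33 + 2686.88 = 3803.21 km

3803 km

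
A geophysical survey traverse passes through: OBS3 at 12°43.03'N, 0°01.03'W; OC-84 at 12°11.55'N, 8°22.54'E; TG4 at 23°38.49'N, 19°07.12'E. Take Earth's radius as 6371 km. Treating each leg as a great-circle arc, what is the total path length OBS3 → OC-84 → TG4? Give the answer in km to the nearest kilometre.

2618 km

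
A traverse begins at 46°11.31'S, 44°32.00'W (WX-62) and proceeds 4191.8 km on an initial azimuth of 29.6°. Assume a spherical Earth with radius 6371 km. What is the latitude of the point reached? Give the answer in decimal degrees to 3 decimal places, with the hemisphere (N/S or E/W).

11.706°S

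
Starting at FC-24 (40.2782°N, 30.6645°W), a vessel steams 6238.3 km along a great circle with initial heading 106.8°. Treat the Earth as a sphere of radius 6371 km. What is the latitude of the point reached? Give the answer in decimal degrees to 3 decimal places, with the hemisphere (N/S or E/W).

10.226°N

δ = d/R = 6238.3/6371 = 0.979171 rad
φ₂ = arcsin(sin φ₁ cos δ + cos φ₁ sin δ cos θ)
   = arcsin(0.64650·0.55771 + 0.76291·0.83004·-0.28903) = 10.22601°
λ₂ = λ₁ + atan2(sin θ sin δ cos φ₁, cos δ − sin φ₁ sin φ₂) = 23.18159°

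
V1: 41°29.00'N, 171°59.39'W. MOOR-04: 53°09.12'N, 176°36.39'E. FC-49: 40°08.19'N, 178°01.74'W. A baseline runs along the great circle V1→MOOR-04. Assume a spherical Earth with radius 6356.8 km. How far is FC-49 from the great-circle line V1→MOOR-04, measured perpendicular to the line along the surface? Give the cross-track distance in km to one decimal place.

510.5 km

V1: φ = +41.48333°, λ = -171.98983°
MOOR-04: φ = +53.15200°, λ = +176.60650°
FC-49: φ = +40.13650°, λ = -178.02900°
δ₁₃ = central angle V1→FC-49 = 0.083148 rad  (haversine)
θ₁₃ = bearing V1→FC-49 = 255.572°,  θ₁₂ = bearing V1→MOOR-04 = 330.561°
dₓₜ = R·arcsin(sin δ₁₃ · sin(θ₁₃ − θ₁₂)) = 6356.8·arcsin(0.08305·sin(-74.989°)) = -510.480 km
|dₓₜ| = 510.480 km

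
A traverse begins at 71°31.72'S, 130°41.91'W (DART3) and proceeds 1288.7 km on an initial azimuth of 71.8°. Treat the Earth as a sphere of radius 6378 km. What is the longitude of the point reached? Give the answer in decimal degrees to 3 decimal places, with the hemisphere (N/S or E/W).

103.428°W

DART3: φ = -71.52867°, λ = -130.69850°
δ = d/R = 1288.7/6378 = 0.202054 rad
φ₂ = arcsin(sin φ₁ cos δ + cos φ₁ sin δ cos θ)
   = arcsin(-0.94848·0.97966 + 0.31683·0.20068·0.31233) = -65.41264°
λ₂ = λ₁ + atan2(sin θ sin δ cos φ₁, cos δ − sin φ₁ sin φ₂) = -103.42838°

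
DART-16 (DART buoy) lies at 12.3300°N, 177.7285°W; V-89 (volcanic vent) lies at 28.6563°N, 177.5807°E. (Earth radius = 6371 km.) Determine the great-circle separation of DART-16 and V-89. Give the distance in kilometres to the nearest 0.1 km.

Δφ = 16.3263°,  Δλ = -4.6908°
a = sin²(Δφ/2) + cos φ₁ cos φ₂ sin²(Δλ/2) = 0.021598
c = 2·arcsin(√a) = 0.294990 rad = 16.9017°
d = R·c = 6371 × 0.294990 = 1879.4 km

1879.4 km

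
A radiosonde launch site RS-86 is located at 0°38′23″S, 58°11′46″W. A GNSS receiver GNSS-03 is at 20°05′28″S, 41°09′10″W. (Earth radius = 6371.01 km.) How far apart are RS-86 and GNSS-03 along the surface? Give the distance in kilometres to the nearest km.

2849 km

RS-86: φ = -0.63972°, λ = -58.19611°
GNSS-03: φ = -20.09111°, λ = -41.15278°
Δφ = -19.4514°,  Δλ = 17.0433°
a = sin²(Δφ/2) + cos φ₁ cos φ₂ sin²(Δλ/2) = 0.049159
c = 2·arcsin(√a) = 0.447151 rad = 25.6199°
d = R·c = 6371.01 × 0.447151 = 2848.8 km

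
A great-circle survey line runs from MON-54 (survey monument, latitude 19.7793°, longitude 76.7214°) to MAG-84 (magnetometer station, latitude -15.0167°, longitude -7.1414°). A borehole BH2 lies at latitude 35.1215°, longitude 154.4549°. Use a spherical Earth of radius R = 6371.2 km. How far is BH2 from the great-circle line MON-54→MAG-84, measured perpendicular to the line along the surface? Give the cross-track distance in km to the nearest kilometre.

δ₁₃ = central angle MON-54→BH2 = 1.204447 rad  (haversine)
θ₁₃ = bearing MON-54→BH2 = 58.878°,  θ₁₂ = bearing MON-54→MAG-84 = 253.813°
dₓₜ = R·arcsin(sin δ₁₃ · sin(θ₁₃ − θ₁₂)) = 6371.2·arcsin(0.93364·sin(-194.935°)) = 1548.266 km
|dₓₜ| = 1548.266 km

1548 km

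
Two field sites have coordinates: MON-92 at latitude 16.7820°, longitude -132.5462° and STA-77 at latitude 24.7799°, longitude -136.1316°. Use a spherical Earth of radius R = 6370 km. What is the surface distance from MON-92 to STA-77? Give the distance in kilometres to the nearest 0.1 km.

964.0 km

Δφ = 7.9979°,  Δλ = -3.5854°
a = sin²(Δφ/2) + cos φ₁ cos φ₂ sin²(Δλ/2) = 0.005714
c = 2·arcsin(√a) = 0.151328 rad = 8.6704°
d = R·c = 6370 × 0.151328 = 964.0 km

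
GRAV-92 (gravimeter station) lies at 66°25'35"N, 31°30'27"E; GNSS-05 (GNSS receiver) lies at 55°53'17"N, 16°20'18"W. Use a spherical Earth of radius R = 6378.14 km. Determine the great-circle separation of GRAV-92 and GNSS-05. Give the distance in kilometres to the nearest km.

2736 km

GRAV-92: φ = +66.42639°, λ = +31.50750°
GNSS-05: φ = +55.88806°, λ = -16.33833°
Δφ = -10.5383°,  Δλ = -47.8458°
a = sin²(Δφ/2) + cos φ₁ cos φ₂ sin²(Δλ/2) = 0.045314
c = 2·arcsin(√a) = 0.429024 rad = 24.5813°
d = R·c = 6378.14 × 0.429024 = 2736.4 km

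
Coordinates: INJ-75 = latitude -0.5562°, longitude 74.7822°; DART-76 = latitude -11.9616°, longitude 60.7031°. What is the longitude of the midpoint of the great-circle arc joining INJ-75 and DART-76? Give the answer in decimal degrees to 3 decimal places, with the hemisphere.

67.820°E

Bx = cos φ₂ cos Δλ = 0.948900,  By = cos φ₂ sin Δλ = -0.237979
φₘ = atan2(sin φ₁ + sin φ₂, √((cos φ₁ + Bx)² + By²)) = -6.30605°
λₘ = λ₁ + atan2(By, cos φ₁ + Bx) = 67.82014°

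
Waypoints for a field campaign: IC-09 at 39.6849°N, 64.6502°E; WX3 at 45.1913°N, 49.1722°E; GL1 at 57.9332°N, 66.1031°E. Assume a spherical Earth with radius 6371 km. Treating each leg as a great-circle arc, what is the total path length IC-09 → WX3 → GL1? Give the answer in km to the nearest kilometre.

3234 km

IC-09→WX3: c = 0.220829 rad, d = 1406.90 km
WX3→GL1: c = 0.286791 rad, d = 1827.15 km
Total = 1406.90 + 1827.15 = 3234.05 km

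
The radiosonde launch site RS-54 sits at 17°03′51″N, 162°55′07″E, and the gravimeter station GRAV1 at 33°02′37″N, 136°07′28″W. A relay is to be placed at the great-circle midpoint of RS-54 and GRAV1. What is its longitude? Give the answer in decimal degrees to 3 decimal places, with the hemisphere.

RS-54: φ = +17.06417°, λ = +162.91861°
GRAV1: φ = +33.04361°, λ = -136.12444°
Bx = cos φ₂ cos Δλ = 0.406945,  By = cos φ₂ sin Δλ = 0.732849
φₘ = atan2(sin φ₁ + sin φ₂, √((cos φ₁ + Bx)² + By²)) = 28.45763°
λₘ = λ₁ + atan2(By, cos φ₁ + Bx) = -168.81427°

168.814°W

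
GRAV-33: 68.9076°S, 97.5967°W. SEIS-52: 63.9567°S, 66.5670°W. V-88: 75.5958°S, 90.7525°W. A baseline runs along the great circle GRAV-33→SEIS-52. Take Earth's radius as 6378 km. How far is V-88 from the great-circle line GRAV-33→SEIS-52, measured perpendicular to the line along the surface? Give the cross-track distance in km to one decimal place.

δ₁₃ = central angle GRAV-33→V-88 = 0.122086 rad  (haversine)
θ₁₃ = bearing GRAV-33→V-88 = 165.911°,  θ₁₂ = bearing GRAV-33→SEIS-52 = 83.026°
dₓₜ = R·arcsin(sin δ₁₃ · sin(θ₁₃ − θ₁₂)) = 6378·arcsin(0.12178·sin(82.885°)) = 772.641 km
|dₓₜ| = 772.641 km

772.6 km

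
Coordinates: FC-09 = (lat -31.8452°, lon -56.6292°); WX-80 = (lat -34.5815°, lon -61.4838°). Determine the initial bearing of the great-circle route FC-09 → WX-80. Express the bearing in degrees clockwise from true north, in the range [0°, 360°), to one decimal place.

Δλ = -4.8546°
y = sin Δλ · cos φ₂ = -0.069675
x = cos φ₁ sin φ₂ − sin φ₁ cos φ₂ cos Δλ = -0.049298
θ = atan2(y, x) = -125.2807° → 234.7193° (mod 360°)

234.7°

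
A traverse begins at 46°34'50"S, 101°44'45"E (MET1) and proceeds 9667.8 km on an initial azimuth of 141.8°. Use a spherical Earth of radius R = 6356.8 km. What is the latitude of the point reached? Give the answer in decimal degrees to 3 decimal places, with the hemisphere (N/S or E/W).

MET1: φ = -46.58056°, λ = +101.74583°
δ = d/R = 9667.8/6356.8 = 1.520860 rad
φ₂ = arcsin(sin φ₁ cos δ + cos φ₁ sin δ cos θ)
   = arcsin(-0.72634·0.04992 + 0.68733·0.99875·-0.78586) = -35.15070°
λ₂ = λ₁ + atan2(sin θ sin δ cos φ₁, cos δ − sin φ₁ sin φ₂) = -127.31362°

35.151°S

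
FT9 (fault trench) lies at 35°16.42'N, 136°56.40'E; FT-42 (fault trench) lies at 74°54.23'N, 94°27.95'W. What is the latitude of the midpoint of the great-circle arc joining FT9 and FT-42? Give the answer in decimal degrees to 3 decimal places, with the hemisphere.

FT9: φ = +35.27367°, λ = +136.94000°
FT-42: φ = +74.90383°, λ = -94.46583°
Bx = cos φ₂ cos Δλ = -0.162462,  By = cos φ₂ sin Δλ = 0.203556
φₘ = atan2(sin φ₁ + sin φ₂, √((cos φ₁ + Bx)² + By²)) = 66.06469°
λₘ = λ₁ + atan2(By, cos φ₁ + Bx) = 154.23008°

66.065°N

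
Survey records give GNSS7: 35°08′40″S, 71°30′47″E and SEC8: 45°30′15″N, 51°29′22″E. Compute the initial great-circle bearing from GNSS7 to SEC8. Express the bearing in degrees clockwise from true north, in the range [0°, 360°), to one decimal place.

346.0°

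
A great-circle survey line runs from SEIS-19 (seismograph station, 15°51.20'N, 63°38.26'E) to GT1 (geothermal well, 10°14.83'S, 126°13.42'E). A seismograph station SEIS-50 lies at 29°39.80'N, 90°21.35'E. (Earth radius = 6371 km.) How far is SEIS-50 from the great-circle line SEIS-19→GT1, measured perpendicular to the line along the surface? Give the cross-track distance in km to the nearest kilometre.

SEIS-19: φ = +15.85333°, λ = +63.63767°
GT1: φ = -10.24717°, λ = +126.22367°
SEIS-50: φ = +29.66333°, λ = +90.35583°
δ₁₃ = central angle SEIS-19→SEIS-50 = 0.491040 rad  (haversine)
θ₁₃ = bearing SEIS-19→SEIS-50 = 55.947°,  θ₁₂ = bearing SEIS-19→GT1 = 108.654°
dₓₜ = R·arcsin(sin δ₁₃ · sin(θ₁₃ − θ₁₂)) = 6371·arcsin(0.47154·sin(-52.707°)) = -2449.934 km
|dₓₜ| = 2449.934 km

2450 km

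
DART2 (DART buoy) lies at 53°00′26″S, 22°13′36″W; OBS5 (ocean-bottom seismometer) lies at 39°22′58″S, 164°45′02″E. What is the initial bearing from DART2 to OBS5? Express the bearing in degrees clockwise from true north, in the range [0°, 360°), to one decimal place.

185.4°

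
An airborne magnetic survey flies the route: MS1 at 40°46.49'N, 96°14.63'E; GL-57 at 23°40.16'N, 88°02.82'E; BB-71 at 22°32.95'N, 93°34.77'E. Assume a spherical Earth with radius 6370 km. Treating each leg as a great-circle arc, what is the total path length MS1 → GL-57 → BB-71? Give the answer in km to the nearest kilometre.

MS1: φ = +40.77483°, λ = +96.24383°
GL-57: φ = +23.66933°, λ = +88.04700°
BB-71: φ = +22.54917°, λ = +93.57950°
MS1→GL-57: c = 0.321763 rad, d = 2049.63 km
GL-57→BB-71: c = 0.090931 rad, d = 579.23 km
Total = 2049.63 + 579.23 = 2628.86 km

2629 km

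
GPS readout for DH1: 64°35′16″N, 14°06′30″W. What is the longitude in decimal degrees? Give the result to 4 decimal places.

14.1083°W

14° + 6′/60 + 30″/3600 = 14 + 0.10000 + 0.00833 = 14.1083°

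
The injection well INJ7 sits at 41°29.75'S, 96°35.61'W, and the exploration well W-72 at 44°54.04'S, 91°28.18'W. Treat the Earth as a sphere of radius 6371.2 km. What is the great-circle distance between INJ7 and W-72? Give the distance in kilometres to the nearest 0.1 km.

561.8 km

INJ7: φ = -41.49583°, λ = -96.59350°
W-72: φ = -44.90067°, λ = -91.46967°
Δφ = -3.4048°,  Δλ = 5.1238°
a = sin²(Δφ/2) + cos φ₁ cos φ₂ sin²(Δλ/2) = 0.001943
c = 2·arcsin(√a) = 0.088179 rad = 5.0523°
d = R·c = 6371.2 × 0.088179 = 561.8 km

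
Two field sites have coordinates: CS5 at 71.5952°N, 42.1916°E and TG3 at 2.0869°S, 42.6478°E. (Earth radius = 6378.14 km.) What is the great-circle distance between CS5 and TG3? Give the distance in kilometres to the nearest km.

8202 km

Δφ = -73.6821°,  Δλ = 0.4562°
a = sin²(Δφ/2) + cos φ₁ cos φ₂ sin²(Δλ/2) = 0.359522
c = 2·arcsin(√a) = 1.286006 rad = 73.6827°
d = R·c = 6378.14 × 1.286006 = 8202.3 km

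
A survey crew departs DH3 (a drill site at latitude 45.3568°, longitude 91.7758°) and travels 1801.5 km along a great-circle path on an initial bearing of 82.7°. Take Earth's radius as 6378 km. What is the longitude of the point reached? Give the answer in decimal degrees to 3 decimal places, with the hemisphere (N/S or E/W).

δ = d/R = 1801.5/6378 = 0.282455 rad
φ₂ = arcsin(sin φ₁ cos δ + cos φ₁ sin δ cos θ)
   = arcsin(0.71150·0.96037 + 0.70269·0.27871·0.12706) = 45.08770°
λ₂ = λ₁ + atan2(sin θ sin δ cos φ₁, cos δ − sin φ₁ sin φ₂) = 114.82782°

114.828°E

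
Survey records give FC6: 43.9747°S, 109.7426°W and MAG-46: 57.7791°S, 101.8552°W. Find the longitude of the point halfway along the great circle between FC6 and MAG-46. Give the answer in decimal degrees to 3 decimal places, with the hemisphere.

Bx = cos φ₂ cos Δλ = 0.528141,  By = cos φ₂ sin Δλ = 0.073167
φₘ = atan2(sin φ₁ + sin φ₂, √((cos φ₁ + Bx)² + By²)) = -50.94190°
λₘ = λ₁ + atan2(By, cos φ₁ + Bx) = -106.38676°

106.387°W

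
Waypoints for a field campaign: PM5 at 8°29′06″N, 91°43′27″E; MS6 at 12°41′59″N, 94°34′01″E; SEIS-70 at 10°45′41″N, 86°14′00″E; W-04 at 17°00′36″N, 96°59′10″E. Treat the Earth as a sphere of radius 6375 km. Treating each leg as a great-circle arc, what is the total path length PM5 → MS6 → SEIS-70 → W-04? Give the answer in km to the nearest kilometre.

PM5: φ = +8.48500°, λ = +91.72417°
MS6: φ = +12.69972°, λ = +94.56694°
SEIS-70: φ = +10.76139°, λ = +86.23333°
W-04: φ = +17.01000°, λ = +96.98611°
PM5→MS6: c = 0.088253 rad, d = 562.61 km
MS6→SEIS-70: c = 0.146362 rad, d = 933.06 km
SEIS-70→W-04: c = 0.212229 rad, d = 1352.96 km
Total = 562.61 + 933.06 + 1352.96 = 2848.63 km

2849 km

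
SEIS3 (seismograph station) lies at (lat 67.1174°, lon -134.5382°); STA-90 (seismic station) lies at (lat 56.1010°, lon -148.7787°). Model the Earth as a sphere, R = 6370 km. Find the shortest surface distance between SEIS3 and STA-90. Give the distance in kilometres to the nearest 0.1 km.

Δφ = -11.0164°,  Δλ = -14.2405°
a = sin²(Δφ/2) + cos φ₁ cos φ₂ sin²(Δλ/2) = 0.012546
c = 2·arcsin(√a) = 0.224487 rad = 12.8621°
d = R·c = 6370 × 0.224487 = 1430.0 km

1430.0 km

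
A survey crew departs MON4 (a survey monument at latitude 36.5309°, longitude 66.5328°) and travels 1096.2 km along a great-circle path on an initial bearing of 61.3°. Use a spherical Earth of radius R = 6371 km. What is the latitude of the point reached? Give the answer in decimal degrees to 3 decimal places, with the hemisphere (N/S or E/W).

δ = d/R = 1096.2/6371 = 0.172061 rad
φ₂ = arcsin(sin φ₁ cos δ + cos φ₁ sin δ cos θ)
   = arcsin(0.59526·0.98523 + 0.80354·0.17121·0.48022) = 40.73292°
λ₂ = λ₁ + atan2(sin θ sin δ cos φ₁, cos δ − sin φ₁ sin φ₂) = 77.96383°

40.733°N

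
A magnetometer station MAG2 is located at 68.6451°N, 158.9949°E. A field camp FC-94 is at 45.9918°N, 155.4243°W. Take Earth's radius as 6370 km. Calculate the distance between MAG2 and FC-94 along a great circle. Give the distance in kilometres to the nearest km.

3571 km

Δφ = -22.6533°,  Δλ = 45.5808°
a = sin²(Δφ/2) + cos φ₁ cos φ₂ sin²(Δλ/2) = 0.076535
c = 2·arcsin(√a) = 0.560612 rad = 32.1207°
d = R·c = 6370 × 0.560612 = 3571.1 km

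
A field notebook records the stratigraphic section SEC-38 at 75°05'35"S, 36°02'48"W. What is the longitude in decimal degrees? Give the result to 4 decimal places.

36.0467°W

36° + 2′/60 + 48″/3600 = 36 + 0.03333 + 0.01333 = 36.0467°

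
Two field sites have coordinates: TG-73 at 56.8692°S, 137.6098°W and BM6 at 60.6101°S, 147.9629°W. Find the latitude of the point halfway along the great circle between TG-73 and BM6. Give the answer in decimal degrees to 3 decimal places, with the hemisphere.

58.843°S

Bx = cos φ₂ cos Δλ = 0.482760,  By = cos φ₂ sin Δλ = -0.088195
φₘ = atan2(sin φ₁ + sin φ₂, √((cos φ₁ + Bx)² + By²)) = -58.84312°
λₘ = λ₁ + atan2(By, cos φ₁ + Bx) = -142.50712°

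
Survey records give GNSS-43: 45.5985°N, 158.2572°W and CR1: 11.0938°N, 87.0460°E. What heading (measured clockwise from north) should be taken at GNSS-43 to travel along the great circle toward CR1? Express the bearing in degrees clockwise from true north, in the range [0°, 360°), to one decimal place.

Δλ = -114.6968°
y = sin Δλ · cos φ₂ = -0.891554
x = cos φ₁ sin φ₂ − sin φ₁ cos φ₂ cos Δλ = 0.427562
θ = atan2(y, x) = -64.3790° → 295.6210° (mod 360°)

295.6°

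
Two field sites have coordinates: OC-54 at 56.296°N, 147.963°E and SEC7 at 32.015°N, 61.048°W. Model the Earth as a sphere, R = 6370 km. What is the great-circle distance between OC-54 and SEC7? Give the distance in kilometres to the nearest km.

Δφ = -24.2810°,  Δλ = 150.9890°
a = sin²(Δφ/2) + cos φ₁ cos φ₂ sin²(Δλ/2) = 0.485219
c = 2·arcsin(√a) = 1.541230 rad = 88.3060°
d = R·c = 6370 × 1.541230 = 9817.6 km

9818 km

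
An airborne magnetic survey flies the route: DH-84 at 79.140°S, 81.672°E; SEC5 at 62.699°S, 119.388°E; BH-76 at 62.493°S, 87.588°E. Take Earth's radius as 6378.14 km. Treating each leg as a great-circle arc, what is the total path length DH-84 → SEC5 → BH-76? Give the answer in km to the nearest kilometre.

DH-84→SEC5: c = 0.345060 rad, d = 2200.84 km
SEC5→BH-76: c = 0.252883 rad, d = 1612.92 km
Total = 2200.84 + 1612.92 = 3813.76 km

3814 km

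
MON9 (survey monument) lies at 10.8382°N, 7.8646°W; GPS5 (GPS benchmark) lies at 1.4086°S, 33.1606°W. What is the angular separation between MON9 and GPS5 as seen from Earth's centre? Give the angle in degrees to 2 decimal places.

27.98°

Δφ = -12.2468°,  Δλ = -25.2960°
a = sin²(Δφ/2) + cos φ₁ cos φ₂ sin²(Δλ/2) = 0.058453
c = 2·arcsin(√a) = 0.488380 rad = 27.9821°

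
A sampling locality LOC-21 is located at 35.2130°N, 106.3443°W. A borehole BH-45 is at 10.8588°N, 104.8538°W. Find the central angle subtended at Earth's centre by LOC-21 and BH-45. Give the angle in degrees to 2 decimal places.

24.39°

Δφ = -24.3542°,  Δλ = 1.4905°
a = sin²(Δφ/2) + cos φ₁ cos φ₂ sin²(Δλ/2) = 0.044629
c = 2·arcsin(√a) = 0.425719 rad = 24.3919°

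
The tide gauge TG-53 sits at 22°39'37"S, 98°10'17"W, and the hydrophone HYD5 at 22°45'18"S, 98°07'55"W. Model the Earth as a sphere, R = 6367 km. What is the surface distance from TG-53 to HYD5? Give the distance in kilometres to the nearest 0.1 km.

11.3 km

TG-53: φ = -22.66028°, λ = -98.17139°
HYD5: φ = -22.75500°, λ = -98.13194°
Δφ = -0.0947°,  Δλ = 0.0394°
a = sin²(Δφ/2) + cos φ₁ cos φ₂ sin²(Δλ/2) = 0.000001
c = 2·arcsin(√a) = 0.001771 rad = 0.1015°
d = R·c = 6367 × 0.001771 = 11.3 km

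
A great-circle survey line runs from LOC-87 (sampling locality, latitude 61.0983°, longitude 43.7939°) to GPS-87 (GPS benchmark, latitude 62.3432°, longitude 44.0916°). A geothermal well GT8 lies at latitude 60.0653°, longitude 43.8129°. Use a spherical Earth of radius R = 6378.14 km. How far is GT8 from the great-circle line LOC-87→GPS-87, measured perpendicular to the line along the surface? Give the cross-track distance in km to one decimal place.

13.7 km

δ₁₃ = central angle LOC-87→GT8 = 0.018030 rad  (haversine)
θ₁₃ = bearing LOC-87→GT8 = 179.474°,  θ₁₂ = bearing LOC-87→GPS-87 = 6.333°
dₓₜ = R·arcsin(sin δ₁₃ · sin(θ₁₃ − θ₁₂)) = 6378.14·arcsin(0.01803·sin(173.141°)) = 13.732 km
|dₓₜ| = 13.732 km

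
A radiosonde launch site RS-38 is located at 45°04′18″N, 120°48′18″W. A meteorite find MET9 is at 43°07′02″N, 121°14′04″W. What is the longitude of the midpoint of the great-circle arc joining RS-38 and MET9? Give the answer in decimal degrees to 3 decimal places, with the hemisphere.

121.023°W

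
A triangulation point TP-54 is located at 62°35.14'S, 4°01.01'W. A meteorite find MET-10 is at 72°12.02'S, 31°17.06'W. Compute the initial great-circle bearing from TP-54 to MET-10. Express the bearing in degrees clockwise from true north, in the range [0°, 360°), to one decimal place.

215.4°

TP-54: φ = -62.58567°, λ = -4.01683°
MET-10: φ = -72.20033°, λ = -31.28433°
Δλ = -27.2675°
y = sin Δλ · cos φ₂ = -0.140050
x = cos φ₁ sin φ₂ − sin φ₁ cos φ₂ cos Δλ = -0.197176
θ = atan2(y, x) = -144.6145° → 215.3855° (mod 360°)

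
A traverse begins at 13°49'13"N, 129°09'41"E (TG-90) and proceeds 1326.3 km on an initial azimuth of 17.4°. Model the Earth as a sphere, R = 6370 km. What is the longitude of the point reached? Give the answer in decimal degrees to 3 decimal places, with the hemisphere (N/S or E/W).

TG-90: φ = +13.82028°, λ = +129.16139°
δ = d/R = 1326.3/6370 = 0.208210 rad
φ₂ = arcsin(sin φ₁ cos δ + cos φ₁ sin δ cos θ)
   = arcsin(0.23888·0.97840 + 0.97105·0.20671·0.95424) = 25.16698°
λ₂ = λ₁ + atan2(sin θ sin δ cos φ₁, cos δ − sin φ₁ sin φ₂) = 133.07762°

133.078°E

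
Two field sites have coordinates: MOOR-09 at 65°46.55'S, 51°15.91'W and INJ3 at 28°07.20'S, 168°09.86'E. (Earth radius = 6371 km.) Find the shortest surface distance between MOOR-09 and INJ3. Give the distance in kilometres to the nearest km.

MOOR-09: φ = -65.77583°, λ = -51.26517°
INJ3: φ = -28.12000°, λ = +168.16433°
Δφ = 37.6558°,  Δλ = -140.5705°
a = sin²(Δφ/2) + cos φ₁ cos φ₂ sin²(Δλ/2) = 0.424848
c = 2·arcsin(√a) = 1.419921 rad = 81.3555°
d = R·c = 6371 × 1.419921 = 9046.3 km

9046 km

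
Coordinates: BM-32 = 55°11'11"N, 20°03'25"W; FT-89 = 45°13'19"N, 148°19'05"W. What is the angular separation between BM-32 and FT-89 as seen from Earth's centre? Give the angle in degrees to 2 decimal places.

BM-32: φ = +55.18639°, λ = -20.05694°
FT-89: φ = +45.22194°, λ = -148.31806°
Δφ = -9.9644°,  Δλ = -128.2611°
a = sin²(Δφ/2) + cos φ₁ cos φ₂ sin²(Δλ/2) = 0.333113
c = 2·arcsin(√a) = 1.230493 rad = 70.5020°

70.50°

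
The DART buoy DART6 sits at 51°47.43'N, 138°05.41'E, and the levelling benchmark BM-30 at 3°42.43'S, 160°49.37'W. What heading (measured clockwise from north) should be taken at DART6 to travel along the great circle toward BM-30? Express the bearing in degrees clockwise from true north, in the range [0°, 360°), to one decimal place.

115.6°

DART6: φ = +51.79050°, λ = +138.09017°
BM-30: φ = -3.70717°, λ = -160.82283°
Δλ = 61.0870°
y = sin Δλ · cos φ₂ = 0.873523
x = cos φ₁ sin φ₂ − sin φ₁ cos φ₂ cos Δλ = -0.419095
θ = atan2(y, x) = 115.6306° → 115.6306° (mod 360°)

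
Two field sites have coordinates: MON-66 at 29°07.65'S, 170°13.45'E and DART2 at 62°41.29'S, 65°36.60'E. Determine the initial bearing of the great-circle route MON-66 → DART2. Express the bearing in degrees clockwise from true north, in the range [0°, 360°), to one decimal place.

MON-66: φ = -29.12750°, λ = +170.22417°
DART2: φ = -62.68817°, λ = +65.61000°
Δλ = -104.6142°
y = sin Δλ · cos φ₂ = -0.443988
x = cos φ₁ sin φ₂ − sin φ₁ cos φ₂ cos Δλ = -0.832509
θ = atan2(y, x) = -151.9284° → 208.0716° (mod 360°)

208.1°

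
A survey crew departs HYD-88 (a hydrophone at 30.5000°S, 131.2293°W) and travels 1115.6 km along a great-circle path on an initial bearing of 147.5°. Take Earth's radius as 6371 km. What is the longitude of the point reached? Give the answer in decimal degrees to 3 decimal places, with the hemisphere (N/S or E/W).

124.333°W

δ = d/R = 1115.6/6371 = 0.175106 rad
φ₂ = arcsin(sin φ₁ cos δ + cos φ₁ sin δ cos θ)
   = arcsin(-0.50754·0.98471 + 0.86163·0.17421·-0.84339) = -38.78323°
λ₂ = λ₁ + atan2(sin θ sin δ cos φ₁, cos δ − sin φ₁ sin φ₂) = -124.33263°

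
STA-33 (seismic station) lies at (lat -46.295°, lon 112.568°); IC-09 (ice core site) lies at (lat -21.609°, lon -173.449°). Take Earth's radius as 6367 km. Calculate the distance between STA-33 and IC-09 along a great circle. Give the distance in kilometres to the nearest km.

7076 km

Δφ = 24.6860°,  Δλ = 73.9830°
a = sin²(Δφ/2) + cos φ₁ cos φ₂ sin²(Δλ/2) = 0.278263
c = 2·arcsin(√a) = 1.111326 rad = 63.6743°
d = R·c = 6367 × 1.111326 = 7075.8 km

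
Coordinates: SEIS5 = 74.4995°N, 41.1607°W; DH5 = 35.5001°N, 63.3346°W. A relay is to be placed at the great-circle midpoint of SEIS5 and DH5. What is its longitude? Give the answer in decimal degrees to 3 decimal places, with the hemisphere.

Bx = cos φ₂ cos Δλ = 0.753905,  By = cos φ₂ sin Δλ = -0.307262
φₘ = atan2(sin φ₁ + sin φ₂, √((cos φ₁ + Bx)² + By²)) = 55.37453°
λₘ = λ₁ + atan2(By, cos φ₁ + Bx) = -57.90713°

57.907°W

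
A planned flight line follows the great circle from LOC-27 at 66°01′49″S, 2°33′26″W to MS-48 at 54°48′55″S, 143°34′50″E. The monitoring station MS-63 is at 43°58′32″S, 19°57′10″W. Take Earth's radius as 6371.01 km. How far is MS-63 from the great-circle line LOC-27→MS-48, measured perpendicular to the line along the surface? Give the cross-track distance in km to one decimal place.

LOC-27: φ = -66.03028°, λ = -2.55722°
MS-48: φ = -54.81528°, λ = +143.58056°
MS-63: φ = -43.97556°, λ = -19.95278°
δ₁₃ = central angle LOC-27→MS-63 = 0.419103 rad  (haversine)
θ₁₃ = bearing LOC-27→MS-63 = 328.083°,  θ₁₂ = bearing LOC-27→MS-48 = 157.345°
dₓₜ = R·arcsin(sin δ₁₃ · sin(θ₁₃ − θ₁₂)) = 6371.01·arcsin(0.40694·sin(170.737°)) = 417.610 km
|dₓₜ| = 417.610 km

417.6 km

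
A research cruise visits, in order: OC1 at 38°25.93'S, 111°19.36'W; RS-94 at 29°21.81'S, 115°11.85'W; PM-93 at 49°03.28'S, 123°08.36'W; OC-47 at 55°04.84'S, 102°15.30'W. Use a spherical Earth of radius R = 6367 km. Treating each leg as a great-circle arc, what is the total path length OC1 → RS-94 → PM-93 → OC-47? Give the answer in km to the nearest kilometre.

4926 km

OC1: φ = -38.43217°, λ = -111.32267°
RS-94: φ = -29.36350°, λ = -115.19750°
PM-93: φ = -49.05467°, λ = -123.13933°
OC-47: φ = -55.08067°, λ = -102.25500°
OC1→RS-94: c = 0.167890 rad, d = 1068.96 km
RS-94→PM-93: c = 0.359580 rad, d = 2289.45 km
PM-93→OC-47: c = 0.246268 rad, d = 1567.99 km
Total = 1068.96 + 2289.45 + 1567.99 = 4926.39 km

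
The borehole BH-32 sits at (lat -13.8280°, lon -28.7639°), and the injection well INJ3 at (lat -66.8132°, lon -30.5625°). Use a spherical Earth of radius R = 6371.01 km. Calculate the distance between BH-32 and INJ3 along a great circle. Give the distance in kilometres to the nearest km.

5893 km

Δφ = -52.9852°,  Δλ = -1.7986°
a = sin²(Δφ/2) + cos φ₁ cos φ₂ sin²(Δλ/2) = 0.199084
c = 2·arcsin(√a) = 0.925002 rad = 52.9987°
d = R·c = 6371.01 × 0.925002 = 5893.2 km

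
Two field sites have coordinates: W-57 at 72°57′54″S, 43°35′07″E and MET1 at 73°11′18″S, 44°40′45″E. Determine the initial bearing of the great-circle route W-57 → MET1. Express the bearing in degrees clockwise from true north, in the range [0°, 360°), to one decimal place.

125.6°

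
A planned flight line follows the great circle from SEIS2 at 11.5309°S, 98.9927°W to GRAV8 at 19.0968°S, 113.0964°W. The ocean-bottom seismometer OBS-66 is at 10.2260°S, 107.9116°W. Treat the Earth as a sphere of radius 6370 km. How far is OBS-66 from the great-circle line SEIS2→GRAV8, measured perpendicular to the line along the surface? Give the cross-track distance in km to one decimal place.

610.4 km

δ₁₃ = central angle SEIS2→OBS-66 = 0.154545 rad  (haversine)
θ₁₃ = bearing SEIS2→OBS-66 = 277.613°,  θ₁₂ = bearing SEIS2→GRAV8 = 239.183°
dₓₜ = R·arcsin(sin δ₁₃ · sin(θ₁₃ − θ₁₂)) = 6370·arcsin(0.15393·sin(38.431°)) = 610.404 km
|dₓₜ| = 610.404 km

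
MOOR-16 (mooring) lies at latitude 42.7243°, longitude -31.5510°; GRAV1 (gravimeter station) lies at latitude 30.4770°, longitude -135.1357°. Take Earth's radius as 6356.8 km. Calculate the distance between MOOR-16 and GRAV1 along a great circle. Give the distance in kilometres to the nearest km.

Δφ = -12.2473°,  Δλ = -103.5847°
a = sin²(Δφ/2) + cos φ₁ cos φ₂ sin²(Δλ/2) = 0.402297
c = 2·arcsin(√a) = 1.374126 rad = 78.7316°
d = R·c = 6356.8 × 1.374126 = 8735.0 km

8735 km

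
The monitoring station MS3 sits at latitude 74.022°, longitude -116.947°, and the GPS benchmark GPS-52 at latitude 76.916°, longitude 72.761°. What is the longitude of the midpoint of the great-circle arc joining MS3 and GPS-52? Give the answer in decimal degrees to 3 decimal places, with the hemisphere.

153.161°W

Bx = cos φ₂ cos Δλ = -0.223138,  By = cos φ₂ sin Δλ = -0.038174
φₘ = atan2(sin φ₁ + sin φ₂, √((cos φ₁ + Bx)² + By²)) = 88.08791°
λₘ = λ₁ + atan2(By, cos φ₁ + Bx) = -153.16115°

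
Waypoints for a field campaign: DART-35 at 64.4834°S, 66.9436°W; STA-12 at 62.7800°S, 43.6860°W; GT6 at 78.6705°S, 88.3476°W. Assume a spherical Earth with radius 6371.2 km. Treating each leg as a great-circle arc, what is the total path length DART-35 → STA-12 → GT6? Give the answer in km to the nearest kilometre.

DART-35→STA-12: c = 0.181653 rad, d = 1157.35 km
STA-12→GT6: c = 0.360156 rad, d = 2294.62 km
Total = 1157.35 + 2294.62 = 3451.97 km

3452 km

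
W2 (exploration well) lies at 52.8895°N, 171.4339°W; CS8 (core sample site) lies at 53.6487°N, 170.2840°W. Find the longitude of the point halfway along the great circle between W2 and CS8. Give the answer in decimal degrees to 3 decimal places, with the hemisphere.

170.864°W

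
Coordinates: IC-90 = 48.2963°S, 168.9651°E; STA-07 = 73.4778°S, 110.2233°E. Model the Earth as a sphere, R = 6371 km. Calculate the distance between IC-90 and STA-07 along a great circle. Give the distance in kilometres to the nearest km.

3949 km

Δφ = -25.1815°,  Δλ = -58.7418°
a = sin²(Δφ/2) + cos φ₁ cos φ₂ sin²(Δλ/2) = 0.093029
c = 2·arcsin(√a) = 0.619892 rad = 35.5172°
d = R·c = 6371 × 0.619892 = 3949.3 km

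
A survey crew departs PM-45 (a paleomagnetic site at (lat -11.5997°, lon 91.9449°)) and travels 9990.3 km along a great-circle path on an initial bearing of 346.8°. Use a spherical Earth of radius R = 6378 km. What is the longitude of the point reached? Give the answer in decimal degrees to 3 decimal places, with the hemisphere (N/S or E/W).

δ = d/R = 9990.3/6378 = 1.566369 rad
φ₂ = arcsin(sin φ₁ cos δ + cos φ₁ sin δ cos θ)
   = arcsin(-0.20107·0.00443 + 0.97958·0.99999·0.97358) = 72.32522°
λ₂ = λ₁ + atan2(sin θ sin δ cos φ₁, cos δ − sin φ₁ sin φ₂) = 43.17206°

43.172°E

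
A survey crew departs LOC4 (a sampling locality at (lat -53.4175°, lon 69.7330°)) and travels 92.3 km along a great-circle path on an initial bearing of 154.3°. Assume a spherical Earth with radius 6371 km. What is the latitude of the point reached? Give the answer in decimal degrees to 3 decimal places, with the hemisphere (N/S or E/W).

54.164°S

δ = d/R = 92.3/6371 = 0.014488 rad
φ₂ = arcsin(sin φ₁ cos δ + cos φ₁ sin δ cos θ)
   = arcsin(-0.80300·0.99990 + 0.59598·0.01449·-0.90108) = -54.16390°
λ₂ = λ₁ + atan2(sin θ sin δ cos φ₁, cos δ − sin φ₁ sin φ₂) = 70.34783°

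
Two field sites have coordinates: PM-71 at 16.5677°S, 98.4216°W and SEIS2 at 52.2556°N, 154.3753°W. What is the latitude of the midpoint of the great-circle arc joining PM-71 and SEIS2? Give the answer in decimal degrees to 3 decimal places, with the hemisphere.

Bx = cos φ₂ cos Δλ = 0.342714,  By = cos φ₂ sin Δλ = -0.507210
φₘ = atan2(sin φ₁ + sin φ₂, √((cos φ₁ + Bx)² + By²)) = 19.90196°
λₘ = λ₁ + atan2(By, cos φ₁ + Bx) = -119.71757°

19.902°N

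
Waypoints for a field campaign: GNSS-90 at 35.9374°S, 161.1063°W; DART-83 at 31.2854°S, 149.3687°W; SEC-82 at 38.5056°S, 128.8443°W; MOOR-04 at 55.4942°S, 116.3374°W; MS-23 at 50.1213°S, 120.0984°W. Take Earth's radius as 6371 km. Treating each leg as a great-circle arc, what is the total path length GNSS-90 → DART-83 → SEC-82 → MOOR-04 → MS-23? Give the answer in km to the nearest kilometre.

GNSS-90→DART-83: c = 0.188763 rad, d = 1202.61 km
DART-83→SEC-82: c = 0.318776 rad, d = 2030.92 km
SEC-82→MOOR-04: c = 0.330614 rad, d = 2106.34 km
MOOR-04→MS-23: c = 0.101787 rad, d = 648.49 km
Total = 1202.61 + 2030.92 + 2106.34 + 648.49 = 5988.36 km

5988 km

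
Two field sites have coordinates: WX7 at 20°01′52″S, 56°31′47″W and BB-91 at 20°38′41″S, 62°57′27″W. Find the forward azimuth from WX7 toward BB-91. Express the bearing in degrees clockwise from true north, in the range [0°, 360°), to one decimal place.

263.1°

WX7: φ = -20.03111°, λ = -56.52972°
BB-91: φ = -20.64472°, λ = -62.95750°
Δλ = -6.4278°
y = sin Δλ · cos φ₂ = -0.104762
x = cos φ₁ sin φ₂ − sin φ₁ cos φ₂ cos Δλ = -0.012724
θ = atan2(y, x) = -96.9252° → 263.0748° (mod 360°)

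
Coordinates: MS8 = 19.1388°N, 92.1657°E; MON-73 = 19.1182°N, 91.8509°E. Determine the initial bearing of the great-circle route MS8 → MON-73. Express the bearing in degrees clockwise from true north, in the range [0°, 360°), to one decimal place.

266.1°

Δλ = -0.3148°
y = sin Δλ · cos φ₂ = -0.005191
x = cos φ₁ sin φ₂ − sin φ₁ cos φ₂ cos Δλ = -0.000355
θ = atan2(y, x) = -93.9105° → 266.0895° (mod 360°)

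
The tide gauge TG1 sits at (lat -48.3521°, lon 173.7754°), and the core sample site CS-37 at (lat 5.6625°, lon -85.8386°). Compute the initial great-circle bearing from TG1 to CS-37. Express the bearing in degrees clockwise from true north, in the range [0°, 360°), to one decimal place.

94.0°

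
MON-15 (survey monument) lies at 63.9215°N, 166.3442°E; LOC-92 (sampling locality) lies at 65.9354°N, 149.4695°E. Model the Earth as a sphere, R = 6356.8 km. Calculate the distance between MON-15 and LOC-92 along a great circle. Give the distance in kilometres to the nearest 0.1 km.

Δφ = 2.0139°,  Δλ = -16.8747°
a = sin²(Δφ/2) + cos φ₁ cos φ₂ sin²(Δλ/2) = 0.004168
c = 2·arcsin(√a) = 0.129210 rad = 7.4032°
d = R·c = 6356.8 × 0.129210 = 821.4 km

821.4 km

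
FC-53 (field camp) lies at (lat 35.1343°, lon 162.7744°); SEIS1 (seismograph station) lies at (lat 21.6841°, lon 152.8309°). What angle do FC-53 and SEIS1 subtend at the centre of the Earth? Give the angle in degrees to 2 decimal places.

16.02°

Δφ = -13.4502°,  Δλ = -9.9435°
a = sin²(Δφ/2) + cos φ₁ cos φ₂ sin²(Δλ/2) = 0.019421
c = 2·arcsin(√a) = 0.279632 rad = 16.0217°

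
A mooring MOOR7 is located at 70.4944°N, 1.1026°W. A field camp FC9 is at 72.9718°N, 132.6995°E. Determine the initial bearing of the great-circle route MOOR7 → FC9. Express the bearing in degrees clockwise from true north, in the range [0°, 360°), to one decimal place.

Δλ = 133.8021°
y = sin Δλ · cos φ₂ = 0.211355
x = cos φ₁ sin φ₂ − sin φ₁ cos φ₂ cos Δλ = 0.510325
θ = atan2(y, x) = 22.4972° → 22.4972° (mod 360°)

22.5°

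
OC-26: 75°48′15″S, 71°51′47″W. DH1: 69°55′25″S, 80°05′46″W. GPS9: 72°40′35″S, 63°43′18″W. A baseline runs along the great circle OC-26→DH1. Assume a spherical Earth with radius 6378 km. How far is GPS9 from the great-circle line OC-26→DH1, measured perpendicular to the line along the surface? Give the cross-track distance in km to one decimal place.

OC-26: φ = -75.80417°, λ = -71.86306°
DH1: φ = -69.92361°, λ = -80.09611°
GPS9: φ = -72.67639°, λ = -63.72167°
δ₁₃ = central angle OC-26→GPS9 = 0.066730 rad  (haversine)
θ₁₃ = bearing OC-26→GPS9 = 39.227°,  θ₁₂ = bearing OC-26→DH1 = 333.600°
dₓₜ = R·arcsin(sin δ₁₃ · sin(θ₁₃ − θ₁₂)) = 6378·arcsin(0.06668·sin(-294.372°)) = 387.626 km
|dₓₜ| = 387.626 km

387.6 km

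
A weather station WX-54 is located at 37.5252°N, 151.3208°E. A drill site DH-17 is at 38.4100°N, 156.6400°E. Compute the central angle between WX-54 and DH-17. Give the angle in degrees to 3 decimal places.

4.285°

Δφ = 0.8848°,  Δλ = 5.3192°
a = sin²(Δφ/2) + cos φ₁ cos φ₂ sin²(Δλ/2) = 0.001398
c = 2·arcsin(√a) = 0.074789 rad = 4.2851°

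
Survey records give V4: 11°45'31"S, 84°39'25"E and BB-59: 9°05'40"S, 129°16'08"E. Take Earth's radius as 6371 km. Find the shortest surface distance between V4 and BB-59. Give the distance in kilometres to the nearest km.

4883 km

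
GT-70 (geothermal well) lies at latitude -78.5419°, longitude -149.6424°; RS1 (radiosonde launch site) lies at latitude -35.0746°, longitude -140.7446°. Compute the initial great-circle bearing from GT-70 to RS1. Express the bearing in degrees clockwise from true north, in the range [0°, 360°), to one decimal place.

Δλ = 8.8978°
y = sin Δλ · cos φ₂ = 0.126585
x = cos φ₁ sin φ₂ − sin φ₁ cos φ₂ cos Δλ = 0.678288
θ = atan2(y, x) = 10.5711° → 10.5711° (mod 360°)

10.6°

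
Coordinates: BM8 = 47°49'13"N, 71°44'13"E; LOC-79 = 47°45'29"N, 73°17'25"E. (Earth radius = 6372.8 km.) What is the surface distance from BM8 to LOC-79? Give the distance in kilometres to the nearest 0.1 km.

BM8: φ = +47.82028°, λ = +71.73694°
LOC-79: φ = +47.75806°, λ = +73.29028°
Δφ = -0.0622°,  Δλ = 1.5533°
a = sin²(Δφ/2) + cos φ₁ cos φ₂ sin²(Δλ/2) = 0.000083
c = 2·arcsin(√a) = 0.018247 rad = 1.0455°
d = R·c = 6372.8 × 0.018247 = 116.3 km

116.3 km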